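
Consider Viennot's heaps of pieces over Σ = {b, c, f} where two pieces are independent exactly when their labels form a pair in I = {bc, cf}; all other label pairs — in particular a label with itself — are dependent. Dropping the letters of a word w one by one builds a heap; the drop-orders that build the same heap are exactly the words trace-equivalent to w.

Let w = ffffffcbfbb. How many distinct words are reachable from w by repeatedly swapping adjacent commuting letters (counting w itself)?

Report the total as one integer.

#0=f has no predecessor
#1=f depends on [0:f]
#2=f depends on [1:f]
#3=f depends on [2:f]
#4=f depends on [3:f]
#5=f depends on [4:f]
#6=c has no predecessor
#7=b depends on [5:f]
#8=f depends on [7:b]
#9=b depends on [8:f]
#10=b depends on [9:b]
sources: [0:f, 6:c]
N(rest) = Σ N(rest − s) over sources s of rest; N(one piece) = 1:
  size 1 → [6]=1  [10]=1
  size 2 → [6,10]=2  [9,10]=1
  size 3 → [6,9,10]=3  [8,9,10]=1
  size 4 → [6,8,9,10]=4  [7,8,9,10]=1
  size 5 → [5,7,8,9,10]=1  [6,7,8,9,10]=5
  size 6 → [4,5,7,8,9,10]=1  [5,6,7,8,9,10]=6
  size 7 → [3,4,5,7,8,9,10]=1  [4,5,6,7,8,9,10]=7
  size 8 → [2,3,4,5,7,8,9,10]=1  [3,4,5,6,7,8,9,10]=8
  size 9 → [1,2,3,4,5,7,8,9,10]=1  [2,3,4,5,6,7,8,9,10]=9
  first=0(f) contributes 10
  first=6(c) contributes 1
|[w]| = 11

11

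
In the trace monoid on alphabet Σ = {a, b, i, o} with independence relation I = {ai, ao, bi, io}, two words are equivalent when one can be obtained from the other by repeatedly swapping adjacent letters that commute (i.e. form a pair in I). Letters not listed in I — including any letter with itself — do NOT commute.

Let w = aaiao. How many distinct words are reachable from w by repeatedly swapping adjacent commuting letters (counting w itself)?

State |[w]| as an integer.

#0=a has no predecessor
#1=a depends on [0:a]
#2=i has no predecessor
#3=a depends on [1:a]
#4=o has no predecessor
sources: [0:a, 2:i, 4:o]
N(rest) = Σ N(rest − s) over sources s of rest; N(one piece) = 1:
  size 1 → [2]=1  [3]=1  [4]=1
  size 2 → [1,3]=1  [2,3]=2  [2,4]=2  [3,4]=2
  size 3 → [0,1,3]=1  [1,2,3]=3  [1,3,4]=3  [2,3,4]=6
  first=0(a) contributes 12
  first=2(i) contributes 4
  first=4(o) contributes 4
|[w]| = 20

20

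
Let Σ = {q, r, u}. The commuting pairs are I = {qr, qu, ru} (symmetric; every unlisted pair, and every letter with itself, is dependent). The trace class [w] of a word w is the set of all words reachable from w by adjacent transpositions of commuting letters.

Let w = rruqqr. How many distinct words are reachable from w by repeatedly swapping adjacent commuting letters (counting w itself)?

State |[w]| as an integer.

60

drop 0:r onto floor
drop 1:r onto {0:r}
drop 2:u onto floor
drop 3:q onto floor
drop 4:q onto {3:q}
drop 5:r onto {1:r}
ground layer = {0:r, 2:u, 3:q}
drop-orders for the pieces not yet dropped (sum over which currently-grounded one goes next):
  1 to go: {2} 1  {4} 1  {5} 1
  2 to go: {1,5} 1  {2,4} 2  {2,5} 2  {3,4} 1  {4,5} 2
  3 to go: {0,1,5} 1  {1,2,5} 3  {1,4,5} 3  {2,3,4} 3  {2,4,5} 6  {3,4,5} 3
  4 to go: {0,1,2,5} 4  {0,1,4,5} 4  {1,2,4,5} 12  {1,3,4,5} 6  {2,3,4,5} 12
  if 0:r drops first: 30 orders
  if 2:u drops first: 10 orders
  if 3:q drops first: 20 orders
heap linearizations: 60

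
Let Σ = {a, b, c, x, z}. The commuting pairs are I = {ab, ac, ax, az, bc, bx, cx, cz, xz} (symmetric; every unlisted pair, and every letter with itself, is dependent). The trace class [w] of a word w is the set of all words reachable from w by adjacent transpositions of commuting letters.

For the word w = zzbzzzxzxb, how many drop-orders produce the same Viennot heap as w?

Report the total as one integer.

45

0(z) covers ∅
1(z) covers 0:z
2(b) covers 1:z
3(z) covers 2:b
4(z) covers 3:z
5(z) covers 4:z
6(x) covers ∅
7(z) covers 5:z
8(x) covers 6:x
9(b) covers 7:z
floor of heap: 0:z, 6:x
completions by unplaced set U, small U first (add the entries for U minus each lowest piece of U):
  |U|=1: {8}:1  {9}:1
  |U|=2: {6,8}:1  {7,9}:1  {8,9}:2
  |U|=3: {5,7,9}:1  {6,8,9}:3  {7,8,9}:3
  |U|=4: {4,5,7,9}:1  {5,7,8,9}:4  {6,7,8,9}:6
  |U|=5: {3,4,5,7,9}:1  {4,5,7,8,9}:5  {5,6,7,8,9}:10
  |U|=6: {2,3,4,5,7,9}:1  {3,4,5,7,8,9}:6  {4,5,6,7,8,9}:15
  |U|=7: {1,2,3,4,5,7,9}:1  {2,3,4,5,7,8,9}:7  {3,4,5,6,7,8,9}:21
  |U|=8: {0,1,2,3,4,5,7,9}:1  {1,2,3,4,5,7,8,9}:8  {2,3,4,5,6,7,8,9}:28
  start at 0(z): 36
  start at 6(x): 9
sum over floor = 45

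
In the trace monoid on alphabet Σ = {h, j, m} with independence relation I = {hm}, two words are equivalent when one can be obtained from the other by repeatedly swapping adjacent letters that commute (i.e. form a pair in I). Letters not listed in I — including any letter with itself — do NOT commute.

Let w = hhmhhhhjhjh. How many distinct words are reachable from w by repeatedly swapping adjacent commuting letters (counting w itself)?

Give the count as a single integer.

7

piece 0:h — minimal
piece 1:h rests on {0:h}
piece 2:m — minimal
piece 3:h rests on {1:h}
piece 4:h rests on {3:h}
piece 5:h rests on {4:h}
piece 6:h rests on {5:h}
piece 7:j rests on {2:m, 6:h}
piece 8:h rests on {7:j}
piece 9:j rests on {8:h}
piece 10:h rests on {9:j}
minimal pieces: {0:h, 2:m}
ways to finish when only these pieces remain (= sum over removing one remaining piece with nothing left below it):
  1 left: {10}→1
  2 left: {9,10}→1
  3 left: {8,9,10}→1
  4 left: {7,8,9,10}→1
  5 left: {2,7,8,9,10}→1  {6,7,8,9,10}→1
  6 left: {2,6,7,8,9,10}→2  {5,6,7,8,9,10}→1
  7 left: {2,5,6,7,8,9,10}→3  {4,5,6,7,8,9,10}→1
  8 left: {2,4,5,6,7,8,9,10}→4  {3,4,5,6,7,8,9,10}→1
  9 left: {1,3,4,5,6,7,8,9,10}→1  {2,3,4,5,6,7,8,9,10}→5
  placing 0:h first → 6 extensions
  placing 2:m first → 1 extensions
total linear extensions = 7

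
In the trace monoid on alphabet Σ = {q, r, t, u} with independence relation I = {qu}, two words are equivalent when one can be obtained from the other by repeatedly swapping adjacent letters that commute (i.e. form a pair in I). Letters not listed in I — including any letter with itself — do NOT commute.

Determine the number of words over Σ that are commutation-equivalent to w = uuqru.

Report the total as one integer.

3

drop 0:u onto floor
drop 1:u onto {0:u}
drop 2:q onto floor
drop 3:r onto {1:u, 2:q}
drop 4:u onto {3:r}
ground layer = {0:u, 2:q}
drop-orders for the pieces not yet dropped (sum over which currently-grounded one goes next):
  1 to go: {4} 1
  2 to go: {3,4} 1
  3 to go: {1,3,4} 1  {2,3,4} 1
  if 0:u drops first: 2 orders
  if 2:q drops first: 1 orders
heap linearizations: 3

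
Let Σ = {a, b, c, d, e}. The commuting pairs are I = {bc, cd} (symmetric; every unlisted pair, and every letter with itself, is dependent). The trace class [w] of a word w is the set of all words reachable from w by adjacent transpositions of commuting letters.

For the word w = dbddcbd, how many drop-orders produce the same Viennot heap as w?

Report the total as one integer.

piece 0:d — minimal
piece 1:b rests on {0:d}
piece 2:d rests on {1:b}
piece 3:d rests on {2:d}
piece 4:c — minimal
piece 5:b rests on {3:d}
piece 6:d rests on {5:b}
minimal pieces: {0:d, 4:c}
ways to finish when only these pieces remain (= sum over removing one remaining piece with nothing left below it):
  1 left: {4}→1  {6}→1
  2 left: {4,6}→2  {5,6}→1
  3 left: {3,5,6}→1  {4,5,6}→3
  4 left: {2,3,5,6}→1  {3,4,5,6}→4
  5 left: {1,2,3,5,6}→1  {2,3,4,5,6}→5
  placing 0:d first → 6 extensions
  placing 4:c first → 1 extensions
total linear extensions = 7

7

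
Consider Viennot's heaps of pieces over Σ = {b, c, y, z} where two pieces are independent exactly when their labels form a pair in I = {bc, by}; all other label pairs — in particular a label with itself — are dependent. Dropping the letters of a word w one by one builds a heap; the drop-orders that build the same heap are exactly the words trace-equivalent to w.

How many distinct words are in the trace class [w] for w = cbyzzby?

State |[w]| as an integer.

6

#0=c has no predecessor
#1=b has no predecessor
#2=y depends on [0:c]
#3=z depends on [1:b, 2:y]
#4=z depends on [3:z]
#5=b depends on [4:z]
#6=y depends on [4:z]
sources: [0:c, 1:b]
N(rest) = Σ N(rest − s) over sources s of rest; N(one piece) = 1:
  size 1 → [5]=1  [6]=1
  size 2 → [5,6]=2
  size 3 → [4,5,6]=2
  size 4 → [3,4,5,6]=2
  size 5 → [1,3,4,5,6]=2  [2,3,4,5,6]=2
  first=0(c) contributes 4
  first=1(b) contributes 2
|[w]| = 6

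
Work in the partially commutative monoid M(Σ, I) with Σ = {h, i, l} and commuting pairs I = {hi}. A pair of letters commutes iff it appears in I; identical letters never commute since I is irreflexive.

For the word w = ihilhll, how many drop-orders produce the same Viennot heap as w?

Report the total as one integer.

3

0(i) covers ∅
1(h) covers ∅
2(i) covers 0:i
3(l) covers 1:h, 2:i
4(h) covers 3:l
5(l) covers 4:h
6(l) covers 5:l
floor of heap: 0:i, 1:h
completions by unplaced set U, small U first (add the entries for U minus each lowest piece of U):
  |U|=1: {6}:1
  |U|=2: {5,6}:1
  |U|=3: {4,5,6}:1
  |U|=4: {3,4,5,6}:1
  |U|=5: {1,3,4,5,6}:1  {2,3,4,5,6}:1
  start at 0(i): 2
  start at 1(h): 1
sum over floor = 3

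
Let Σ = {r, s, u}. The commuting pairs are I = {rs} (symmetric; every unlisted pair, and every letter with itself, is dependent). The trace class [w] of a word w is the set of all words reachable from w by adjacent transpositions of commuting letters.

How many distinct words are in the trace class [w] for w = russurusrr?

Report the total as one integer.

3

#0=r has no predecessor
#1=u depends on [0:r]
#2=s depends on [1:u]
#3=s depends on [2:s]
#4=u depends on [3:s]
#5=r depends on [4:u]
#6=u depends on [5:r]
#7=s depends on [6:u]
#8=r depends on [6:u]
#9=r depends on [8:r]
sources: [0:r]
N(rest) = Σ N(rest − s) over sources s of rest; N(one piece) = 1:
  size 1 → [7]=1  [9]=1
  size 2 → [7,9]=2  [8,9]=1
  size 3 → [7,8,9]=3
  size 4 → [6,7,8,9]=3
  size 5 → [5,6,7,8,9]=3
  size 6 → [4,5,6,7,8,9]=3
  size 7 → [3,4,5,6,7,8,9]=3
  size 8 → [2,3,4,5,6,7,8,9]=3
  first=0(r) contributes 3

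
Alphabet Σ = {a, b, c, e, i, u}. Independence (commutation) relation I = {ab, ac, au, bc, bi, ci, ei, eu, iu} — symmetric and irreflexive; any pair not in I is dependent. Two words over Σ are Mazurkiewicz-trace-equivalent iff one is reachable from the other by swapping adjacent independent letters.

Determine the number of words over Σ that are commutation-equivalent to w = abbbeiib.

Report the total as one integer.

52

#0=a has no predecessor
#1=b has no predecessor
#2=b depends on [1:b]
#3=b depends on [2:b]
#4=e depends on [0:a, 3:b]
#5=i depends on [0:a]
#6=i depends on [5:i]
#7=b depends on [4:e]
sources: [0:a, 1:b]
N(rest) = Σ N(rest − s) over sources s of rest; N(one piece) = 1:
  size 1 → [6]=1  [7]=1
  size 2 → [4,7]=1  [5,6]=1  [6,7]=2
  size 3 → [3,4,7]=1  [4,6,7]=3  [5,6,7]=3
  size 4 → [2,3,4,7]=1  [3,4,6,7]=4  [4,5,6,7]=6
  size 5 → [0,4,5,6,7]=6  [1,2,3,4,7]=1  [2,3,4,6,7]=5  [3,4,5,6,7]=10
  size 6 → [0,3,4,5,6,7]=16  [1,2,3,4,6,7]=6  [2,3,4,5,6,7]=15
  first=0(a) contributes 21
  first=1(b) contributes 31
|[w]| = 52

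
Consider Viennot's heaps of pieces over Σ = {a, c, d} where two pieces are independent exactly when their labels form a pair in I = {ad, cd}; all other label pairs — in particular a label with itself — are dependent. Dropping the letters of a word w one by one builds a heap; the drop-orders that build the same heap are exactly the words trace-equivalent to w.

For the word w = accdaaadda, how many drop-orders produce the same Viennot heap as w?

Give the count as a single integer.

0(a) covers ∅
1(c) covers 0:a
2(c) covers 1:c
3(d) covers ∅
4(a) covers 2:c
5(a) covers 4:a
6(a) covers 5:a
7(d) covers 3:d
8(d) covers 7:d
9(a) covers 6:a
floor of heap: 0:a, 3:d
completions by unplaced set U, small U first (add the entries for U minus each lowest piece of U):
  |U|=1: {8}:1  {9}:1
  |U|=2: {6,9}:1  {7,8}:1  {8,9}:2
  |U|=3: {3,7,8}:1  {5,6,9}:1  {6,8,9}:3  {7,8,9}:3
  |U|=4: {3,7,8,9}:4  {4,5,6,9}:1  {5,6,8,9}:4  {6,7,8,9}:6
  |U|=5: {2,4,5,6,9}:1  {3,6,7,8,9}:10  {4,5,6,8,9}:5  {5,6,7,8,9}:10
  |U|=6: {1,2,4,5,6,9}:1  {2,4,5,6,8,9}:6  {3,5,6,7,8,9}:20  {4,5,6,7,8,9}:15
  |U|=7: {0,1,2,4,5,6,9}:1  {1,2,4,5,6,8,9}:7  {2,4,5,6,7,8,9}:21  {3,4,5,6,7,8,9}:35
  |U|=8: {0,1,2,4,5,6,8,9}:8  {1,2,4,5,6,7,8,9}:28  {2,3,4,5,6,7,8,9}:56
  start at 0(a): 84
  start at 3(d): 36
sum over floor = 120

120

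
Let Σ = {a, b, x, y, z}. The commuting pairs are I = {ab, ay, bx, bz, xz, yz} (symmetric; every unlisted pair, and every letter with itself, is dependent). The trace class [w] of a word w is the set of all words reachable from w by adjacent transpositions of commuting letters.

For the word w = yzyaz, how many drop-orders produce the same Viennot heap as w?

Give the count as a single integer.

10

piece 0:y — minimal
piece 1:z — minimal
piece 2:y rests on {0:y}
piece 3:a rests on {1:z}
piece 4:z rests on {3:a}
minimal pieces: {0:y, 1:z}
ways to finish when only these pieces remain (= sum over removing one remaining piece with nothing left below it):
  1 left: {2}→1  {4}→1
  2 left: {0,2}→1  {2,4}→2  {3,4}→1
  3 left: {0,2,4}→3  {1,3,4}→1  {2,3,4}→3
  placing 0:y first → 4 extensions
  placing 1:z first → 6 extensions
total linear extensions = 10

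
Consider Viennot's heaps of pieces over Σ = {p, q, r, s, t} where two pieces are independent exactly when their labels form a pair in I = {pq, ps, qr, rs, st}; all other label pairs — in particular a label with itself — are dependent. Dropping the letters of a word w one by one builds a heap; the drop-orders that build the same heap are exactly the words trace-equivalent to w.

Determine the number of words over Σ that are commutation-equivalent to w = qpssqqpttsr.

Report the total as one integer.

#0=q has no predecessor
#1=p has no predecessor
#2=s depends on [0:q]
#3=s depends on [2:s]
#4=q depends on [3:s]
#5=q depends on [4:q]
#6=p depends on [1:p]
#7=t depends on [5:q, 6:p]
#8=t depends on [7:t]
#9=s depends on [5:q]
#10=r depends on [8:t]
sources: [0:q, 1:p]
N(rest) = Σ N(rest − s) over sources s of rest; N(one piece) = 1:
  size 1 → [9]=1  [10]=1
  size 2 → [8,10]=1  [9,10]=2
  size 3 → [7,8,10]=1  [8,9,10]=3
  size 4 → [6,7,8,10]=1  [7,8,9,10]=4
  size 5 → [1,6,7,8,10]=1  [5,7,8,9,10]=4  [6,7,8,9,10]=5
  size 6 → [1,6,7,8,9,10]=6  [4,5,7,8,9,10]=4  [5,6,7,8,9,10]=9
  size 7 → [1,5,6,7,8,9,10]=15  [3,4,5,7,8,9,10]=4  [4,5,6,7,8,9,10]=13
  size 8 → [1,4,5,6,7,8,9,10]=28  [2,3,4,5,7,8,9,10]=4  [3,4,5,6,7,8,9,10]=17
  size 9 → [0,2,3,4,5,7,8,9,10]=4  [1,3,4,5,6,7,8,9,10]=45  [2,3,4,5,6,7,8,9,10]=21
  first=0(q) contributes 66
  first=1(p) contributes 25
|[w]| = 91

91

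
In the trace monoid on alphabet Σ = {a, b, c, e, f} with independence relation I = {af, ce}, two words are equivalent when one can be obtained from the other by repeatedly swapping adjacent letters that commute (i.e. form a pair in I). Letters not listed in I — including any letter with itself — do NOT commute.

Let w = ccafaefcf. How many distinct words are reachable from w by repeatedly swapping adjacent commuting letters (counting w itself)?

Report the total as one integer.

#0=c has no predecessor
#1=c depends on [0:c]
#2=a depends on [1:c]
#3=f depends on [1:c]
#4=a depends on [2:a]
#5=e depends on [3:f, 4:a]
#6=f depends on [5:e]
#7=c depends on [6:f]
#8=f depends on [7:c]
sources: [0:c]
N(rest) = Σ N(rest − s) over sources s of rest; N(one piece) = 1:
  size 1 → [8]=1
  size 2 → [7,8]=1
  size 3 → [6,7,8]=1
  size 4 → [5,6,7,8]=1
  size 5 → [3,5,6,7,8]=1  [4,5,6,7,8]=1
  size 6 → [2,4,5,6,7,8]=1  [3,4,5,6,7,8]=2
  size 7 → [2,3,4,5,6,7,8]=3
  first=0(c) contributes 3

3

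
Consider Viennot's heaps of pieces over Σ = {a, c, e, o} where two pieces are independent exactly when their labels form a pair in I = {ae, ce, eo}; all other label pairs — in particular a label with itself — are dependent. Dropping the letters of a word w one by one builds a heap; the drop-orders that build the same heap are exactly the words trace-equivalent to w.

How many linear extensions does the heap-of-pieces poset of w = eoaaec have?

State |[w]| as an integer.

0(e) covers ∅
1(o) covers ∅
2(a) covers 1:o
3(a) covers 2:a
4(e) covers 0:e
5(c) covers 3:a
floor of heap: 0:e, 1:o
completions by unplaced set U, small U first (add the entries for U minus each lowest piece of U):
  |U|=1: {4}:1  {5}:1
  |U|=2: {0,4}:1  {3,5}:1  {4,5}:2
  |U|=3: {0,4,5}:3  {2,3,5}:1  {3,4,5}:3
  |U|=4: {0,3,4,5}:6  {1,2,3,5}:1  {2,3,4,5}:4
  start at 0(e): 5
  start at 1(o): 10
sum over floor = 15

15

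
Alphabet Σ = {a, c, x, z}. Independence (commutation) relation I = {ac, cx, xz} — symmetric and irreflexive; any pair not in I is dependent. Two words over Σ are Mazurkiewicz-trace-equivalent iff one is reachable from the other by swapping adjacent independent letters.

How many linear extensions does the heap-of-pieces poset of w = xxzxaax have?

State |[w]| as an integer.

piece 0:x — minimal
piece 1:x rests on {0:x}
piece 2:z — minimal
piece 3:x rests on {1:x}
piece 4:a rests on {2:z, 3:x}
piece 5:a rests on {4:a}
piece 6:x rests on {5:a}
minimal pieces: {0:x, 2:z}
ways to finish when only these pieces remain (= sum over removing one remaining piece with nothing left below it):
  1 left: {6}→1
  2 left: {5,6}→1
  3 left: {4,5,6}→1
  4 left: {2,4,5,6}→1  {3,4,5,6}→1
  5 left: {1,3,4,5,6}→1  {2,3,4,5,6}→2
  placing 0:x first → 3 extensions
  placing 2:z first → 1 extensions
total linear extensions = 4

4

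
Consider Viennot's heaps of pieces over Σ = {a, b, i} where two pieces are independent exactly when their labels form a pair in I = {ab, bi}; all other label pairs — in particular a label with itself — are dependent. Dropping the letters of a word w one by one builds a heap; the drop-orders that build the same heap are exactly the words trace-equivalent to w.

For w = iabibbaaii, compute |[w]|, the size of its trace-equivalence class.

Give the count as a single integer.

120

piece 0:i — minimal
piece 1:a rests on {0:i}
piece 2:b — minimal
piece 3:i rests on {1:a}
piece 4:b rests on {2:b}
piece 5:b rests on {4:b}
piece 6:a rests on {3:i}
piece 7:a rests on {6:a}
piece 8:i rests on {7:a}
piece 9:i rests on {8:i}
minimal pieces: {0:i, 2:b}
ways to finish when only these pieces remain (= sum over removing one remaining piece with nothing left below it):
  1 left: {5}→1  {9}→1
  2 left: {4,5}→1  {5,9}→2  {8,9}→1
  3 left: {2,4,5}→1  {4,5,9}→3  {5,8,9}→3  {7,8,9}→1
  4 left: {2,4,5,9}→4  {4,5,8,9}→6  {5,7,8,9}→4  {6,7,8,9}→1
  5 left: {2,4,5,8,9}→10  {3,6,7,8,9}→1  {4,5,7,8,9}→10  {5,6,7,8,9}→5
  6 left: {1,3,6,7,8,9}→1  {2,4,5,7,8,9}→20  {3,5,6,7,8,9}→6  {4,5,6,7,8,9}→15
  7 left: {0,1,3,6,7,8,9}→1  {1,3,5,6,7,8,9}→7  {2,4,5,6,7,8,9}→35  {3,4,5,6,7,8,9}→21
  8 left: {0,1,3,5,6,7,8,9}→8  {1,3,4,5,6,7,8,9}→28  {2,3,4,5,6,7,8,9}→56
  placing 0:i first → 84 extensions
  placing 2:b first → 36 extensions
total linear extensions = 120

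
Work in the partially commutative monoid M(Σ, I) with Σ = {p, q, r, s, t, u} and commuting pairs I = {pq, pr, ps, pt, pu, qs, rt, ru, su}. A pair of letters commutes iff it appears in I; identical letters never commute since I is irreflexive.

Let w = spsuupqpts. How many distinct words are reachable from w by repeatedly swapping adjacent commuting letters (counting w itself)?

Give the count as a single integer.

1200

#0=s has no predecessor
#1=p has no predecessor
#2=s depends on [0:s]
#3=u has no predecessor
#4=u depends on [3:u]
#5=p depends on [1:p]
#6=q depends on [4:u]
#7=p depends on [5:p]
#8=t depends on [2:s, 6:q]
#9=s depends on [8:t]
sources: [0:s, 1:p, 3:u]
N(rest) = Σ N(rest − s) over sources s of rest; N(one piece) = 1:
  size 1 → [7]=1  [9]=1
  size 2 → [5,7]=1  [7,9]=2  [8,9]=1
  size 3 → [1,5,7]=1  [2,8,9]=1  [5,7,9]=3  [6,8,9]=1  [7,8,9]=3
  size 4 → [0,2,8,9]=1  [1,5,7,9]=4  [2,6,8,9]=2  [2,7,8,9]=4  [4,6,8,9]=1  [5,7,8,9]=6  [6,7,8,9]=4
  size 5 → [0,2,6,8,9]=3  [0,2,7,8,9]=5  [1,5,7,8,9]=10  [2,4,6,8,9]=3  [2,5,7,8,9]=10  [2,6,7,8,9]=10  [3,4,6,8,9]=1  [4,6,7,8,9]=5  [5,6,7,8,9]=10
  size 6 → [0,2,4,6,8,9]=6  [0,2,5,7,8,9]=15  [0,2,6,7,8,9]=18  [1,2,5,7,8,9]=20  [1,5,6,7,8,9]=20  [2,3,4,6,8,9]=4  [2,4,6,7,8,9]=18  [2,5,6,7,8,9]=30  [3,4,6,7,8,9]=6  [4,5,6,7,8,9]=15
  size 7 → [0,1,2,5,7,8,9]=35  [0,2,3,4,6,8,9]=10  [0,2,4,6,7,8,9]=42  [0,2,5,6,7,8,9]=63  [1,2,5,6,7,8,9]=70  [1,4,5,6,7,8,9]=35  [2,3,4,6,7,8,9]=28  [2,4,5,6,7,8,9]=63  [3,4,5,6,7,8,9]=21
  size 8 → [0,1,2,5,6,7,8,9]=168  [0,2,3,4,6,7,8,9]=80  [0,2,4,5,6,7,8,9]=168  [1,2,4,5,6,7,8,9]=168  [1,3,4,5,6,7,8,9]=56  [2,3,4,5,6,7,8,9]=112
  first=0(s) contributes 336
  first=1(p) contributes 360
  first=3(u) contributes 504
|[w]| = 1200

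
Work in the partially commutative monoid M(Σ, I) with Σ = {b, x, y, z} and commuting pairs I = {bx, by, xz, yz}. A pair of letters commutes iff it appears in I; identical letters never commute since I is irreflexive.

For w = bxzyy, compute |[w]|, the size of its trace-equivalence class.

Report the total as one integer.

piece 0:b — minimal
piece 1:x — minimal
piece 2:z rests on {0:b}
piece 3:y rests on {1:x}
piece 4:y rests on {3:y}
minimal pieces: {0:b, 1:x}
ways to finish when only these pieces remain (= sum over removing one remaining piece with nothing left below it):
  1 left: {2}→1  {4}→1
  2 left: {0,2}→1  {2,4}→2  {3,4}→1
  3 left: {0,2,4}→3  {1,3,4}→1  {2,3,4}→3
  placing 0:b first → 4 extensions
  placing 1:x first → 6 extensions
total linear extensions = 10

10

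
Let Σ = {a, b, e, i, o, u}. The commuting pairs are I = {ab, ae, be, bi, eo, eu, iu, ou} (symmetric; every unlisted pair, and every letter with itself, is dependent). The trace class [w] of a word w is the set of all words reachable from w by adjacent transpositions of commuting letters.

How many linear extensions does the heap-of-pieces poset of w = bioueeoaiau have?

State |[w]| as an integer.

drop 0:b onto floor
drop 1:i onto floor
drop 2:o onto {0:b, 1:i}
drop 3:u onto {0:b}
drop 4:e onto {1:i}
drop 5:e onto {4:e}
drop 6:o onto {2:o}
drop 7:a onto {3:u, 6:o}
drop 8:i onto {5:e, 7:a}
drop 9:a onto {8:i}
drop 10:u onto {9:a}
ground layer = {0:b, 1:i}
drop-orders for the pieces not yet dropped (sum over which currently-grounded one goes next):
  1 to go: {10} 1
  2 to go: {9,10} 1
  3 to go: {8,9,10} 1
  4 to go: {5,8,9,10} 1  {7,8,9,10} 1
  5 to go: {3,7,8,9,10} 1  {4,5,8,9,10} 1  {5,7,8,9,10} 2  {6,7,8,9,10} 1
  6 to go: {2,6,7,8,9,10} 1  {3,5,7,8,9,10} 3  {3,6,7,8,9,10} 2  {4,5,7,8,9,10} 3  {5,6,7,8,9,10} 3
  7 to go: {2,3,6,7,8,9,10} 3  {2,5,6,7,8,9,10} 4  {3,4,5,7,8,9,10} 6  {3,5,6,7,8,9,10} 8  {4,5,6,7,8,9,10} 6
  8 to go: {0,2,3,6,7,8,9,10} 3  {2,3,5,6,7,8,9,10} 15  {2,4,5,6,7,8,9,10} 10  {3,4,5,6,7,8,9,10} 20
  9 to go: {0,2,3,5,6,7,8,9,10} 18  {1,2,4,5,6,7,8,9,10} 10  {2,3,4,5,6,7,8,9,10} 45
  if 0:b drops first: 55 orders
  if 1:i drops first: 63 orders
heap linearizations: 118

118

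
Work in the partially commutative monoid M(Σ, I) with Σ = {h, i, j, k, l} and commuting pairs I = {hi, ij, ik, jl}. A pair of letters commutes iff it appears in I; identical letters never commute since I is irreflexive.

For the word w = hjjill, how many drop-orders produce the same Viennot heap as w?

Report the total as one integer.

16

drop 0:h onto floor
drop 1:j onto {0:h}
drop 2:j onto {1:j}
drop 3:i onto floor
drop 4:l onto {0:h, 3:i}
drop 5:l onto {4:l}
ground layer = {0:h, 3:i}
drop-orders for the pieces not yet dropped (sum over which currently-grounded one goes next):
  1 to go: {2} 1  {5} 1
  2 to go: {1,2} 1  {2,5} 2  {4,5} 1
  3 to go: {1,2,5} 3  {2,4,5} 3  {3,4,5} 1
  4 to go: {1,2,4,5} 6  {2,3,4,5} 4
  if 0:h drops first: 10 orders
  if 3:i drops first: 6 orders
heap linearizations: 16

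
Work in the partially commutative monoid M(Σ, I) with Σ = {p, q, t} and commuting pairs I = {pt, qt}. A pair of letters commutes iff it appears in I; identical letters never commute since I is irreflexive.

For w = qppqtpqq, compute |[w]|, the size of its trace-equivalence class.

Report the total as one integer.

8

#0=q has no predecessor
#1=p depends on [0:q]
#2=p depends on [1:p]
#3=q depends on [2:p]
#4=t has no predecessor
#5=p depends on [3:q]
#6=q depends on [5:p]
#7=q depends on [6:q]
sources: [0:q, 4:t]
N(rest) = Σ N(rest − s) over sources s of rest; N(one piece) = 1:
  size 1 → [4]=1  [7]=1
  size 2 → [4,7]=2  [6,7]=1
  size 3 → [4,6,7]=3  [5,6,7]=1
  size 4 → [3,5,6,7]=1  [4,5,6,7]=4
  size 5 → [2,3,5,6,7]=1  [3,4,5,6,7]=5
  size 6 → [1,2,3,5,6,7]=1  [2,3,4,5,6,7]=6
  first=0(q) contributes 7
  first=4(t) contributes 1
|[w]| = 8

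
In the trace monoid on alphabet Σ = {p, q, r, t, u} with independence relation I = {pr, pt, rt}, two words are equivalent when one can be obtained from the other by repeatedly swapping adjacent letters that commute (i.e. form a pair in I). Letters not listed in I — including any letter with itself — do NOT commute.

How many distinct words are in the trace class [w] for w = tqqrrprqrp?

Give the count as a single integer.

drop 0:t onto floor
drop 1:q onto {0:t}
drop 2:q onto {1:q}
drop 3:r onto {2:q}
drop 4:r onto {3:r}
drop 5:p onto {2:q}
drop 6:r onto {4:r}
drop 7:q onto {5:p, 6:r}
drop 8:r onto {7:q}
drop 9:p onto {7:q}
ground layer = {0:t}
drop-orders for the pieces not yet dropped (sum over which currently-grounded one goes next):
  1 to go: {8} 1  {9} 1
  2 to go: {8,9} 2
  3 to go: {7,8,9} 2
  4 to go: {5,7,8,9} 2  {6,7,8,9} 2
  5 to go: {4,6,7,8,9} 2  {5,6,7,8,9} 4
  6 to go: {3,4,6,7,8,9} 2  {4,5,6,7,8,9} 6
  7 to go: {3,4,5,6,7,8,9} 8
  8 to go: {2,3,4,5,6,7,8,9} 8
  if 0:t drops first: 8 orders

8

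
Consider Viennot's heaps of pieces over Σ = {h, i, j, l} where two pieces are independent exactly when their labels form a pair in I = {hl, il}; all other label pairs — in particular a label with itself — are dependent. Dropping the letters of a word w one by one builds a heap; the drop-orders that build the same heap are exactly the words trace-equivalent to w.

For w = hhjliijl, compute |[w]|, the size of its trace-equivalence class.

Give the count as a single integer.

0(h) covers ∅
1(h) covers 0:h
2(j) covers 1:h
3(l) covers 2:j
4(i) covers 2:j
5(i) covers 4:i
6(j) covers 3:l, 5:i
7(l) covers 6:j
floor of heap: 0:h
completions by unplaced set U, small U first (add the entries for U minus each lowest piece of U):
  |U|=1: {7}:1
  |U|=2: {6,7}:1
  |U|=3: {3,6,7}:1  {5,6,7}:1
  |U|=4: {3,5,6,7}:2  {4,5,6,7}:1
  |U|=5: {3,4,5,6,7}:3
  |U|=6: {2,3,4,5,6,7}:3
  start at 0(h): 3

3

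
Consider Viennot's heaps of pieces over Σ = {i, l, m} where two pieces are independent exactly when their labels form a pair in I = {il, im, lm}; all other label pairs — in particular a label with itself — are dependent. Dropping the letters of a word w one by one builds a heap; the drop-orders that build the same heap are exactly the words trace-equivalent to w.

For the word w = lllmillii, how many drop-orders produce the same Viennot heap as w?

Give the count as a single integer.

drop 0:l onto floor
drop 1:l onto {0:l}
drop 2:l onto {1:l}
drop 3:m onto floor
drop 4:i onto floor
drop 5:l onto {2:l}
drop 6:l onto {5:l}
drop 7:i onto {4:i}
drop 8:i onto {7:i}
ground layer = {0:l, 3:m, 4:i}
drop-orders for the pieces not yet dropped (sum over which currently-grounded one goes next):
  1 to go: {3} 1  {6} 1  {8} 1
  2 to go: {3,6} 2  {3,8} 2  {5,6} 1  {6,8} 2  {7,8} 1
  3 to go: {2,5,6} 1  {3,5,6} 3  {3,6,8} 6  {3,7,8} 3  {4,7,8} 1  {5,6,8} 3  {6,7,8} 3
  4 to go: {1,2,5,6} 1  {2,3,5,6} 4  {2,5,6,8} 4  {3,4,7,8} 4  {3,5,6,8} 12  {3,6,7,8} 12  {4,6,7,8} 4  {5,6,7,8} 6
  5 to go: {0,1,2,5,6} 1  {1,2,3,5,6} 5  {1,2,5,6,8} 5  {2,3,5,6,8} 20  {2,5,6,7,8} 10  {3,4,6,7,8} 20  {3,5,6,7,8} 30  {4,5,6,7,8} 10
  6 to go: {0,1,2,3,5,6} 6  {0,1,2,5,6,8} 6  {1,2,3,5,6,8} 30  {1,2,5,6,7,8} 15  {2,3,5,6,7,8} 60  {2,4,5,6,7,8} 20  {3,4,5,6,7,8} 60
  7 to go: {0,1,2,3,5,6,8} 42  {0,1,2,5,6,7,8} 21  {1,2,3,5,6,7,8} 105  {1,2,4,5,6,7,8} 35  {2,3,4,5,6,7,8} 140
  if 0:l drops first: 280 orders
  if 3:m drops first: 56 orders
  if 4:i drops first: 168 orders
heap linearizations: 504

504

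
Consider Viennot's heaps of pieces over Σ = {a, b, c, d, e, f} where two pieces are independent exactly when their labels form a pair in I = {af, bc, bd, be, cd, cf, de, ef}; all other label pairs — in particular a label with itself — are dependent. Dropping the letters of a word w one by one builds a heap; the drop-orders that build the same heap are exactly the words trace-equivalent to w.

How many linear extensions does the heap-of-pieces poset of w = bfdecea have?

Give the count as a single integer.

20

#0=b has no predecessor
#1=f depends on [0:b]
#2=d depends on [1:f]
#3=e has no predecessor
#4=c depends on [3:e]
#5=e depends on [4:c]
#6=a depends on [2:d, 5:e]
sources: [0:b, 3:e]
N(rest) = Σ N(rest − s) over sources s of rest; N(one piece) = 1:
  size 1 → [6]=1
  size 2 → [2,6]=1  [5,6]=1
  size 3 → [1,2,6]=1  [2,5,6]=2  [4,5,6]=1
  size 4 → [0,1,2,6]=1  [1,2,5,6]=3  [2,4,5,6]=3  [3,4,5,6]=1
  size 5 → [0,1,2,5,6]=4  [1,2,4,5,6]=6  [2,3,4,5,6]=4
  first=0(b) contributes 10
  first=3(e) contributes 10
|[w]| = 20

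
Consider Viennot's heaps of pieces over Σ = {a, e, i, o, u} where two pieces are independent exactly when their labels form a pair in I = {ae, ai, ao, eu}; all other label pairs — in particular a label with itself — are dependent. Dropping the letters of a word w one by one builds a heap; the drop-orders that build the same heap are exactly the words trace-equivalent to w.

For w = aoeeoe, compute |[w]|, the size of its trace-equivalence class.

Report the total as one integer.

6

piece 0:a — minimal
piece 1:o — minimal
piece 2:e rests on {1:o}
piece 3:e rests on {2:e}
piece 4:o rests on {3:e}
piece 5:e rests on {4:o}
minimal pieces: {0:a, 1:o}
ways to finish when only these pieces remain (= sum over removing one remaining piece with nothing left below it):
  1 left: {0}→1  {5}→1
  2 left: {0,5}→2  {4,5}→1
  3 left: {0,4,5}→3  {3,4,5}→1
  4 left: {0,3,4,5}→4  {2,3,4,5}→1
  placing 0:a first → 1 extensions
  placing 1:o first → 5 extensions
total linear extensions = 6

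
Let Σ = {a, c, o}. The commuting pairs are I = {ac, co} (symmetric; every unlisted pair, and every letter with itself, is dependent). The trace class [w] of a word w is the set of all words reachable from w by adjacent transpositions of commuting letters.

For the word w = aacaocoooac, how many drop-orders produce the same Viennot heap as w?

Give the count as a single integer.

165

#0=a has no predecessor
#1=a depends on [0:a]
#2=c has no predecessor
#3=a depends on [1:a]
#4=o depends on [3:a]
#5=c depends on [2:c]
#6=o depends on [4:o]
#7=o depends on [6:o]
#8=o depends on [7:o]
#9=a depends on [8:o]
#10=c depends on [5:c]
sources: [0:a, 2:c]
N(rest) = Σ N(rest − s) over sources s of rest; N(one piece) = 1:
  size 1 → [9]=1  [10]=1
  size 2 → [5,10]=1  [8,9]=1  [9,10]=2
  size 3 → [2,5,10]=1  [5,9,10]=3  [7,8,9]=1  [8,9,10]=3
  size 4 → [2,5,9,10]=4  [5,8,9,10]=6  [6,7,8,9]=1  [7,8,9,10]=4
  size 5 → [2,5,8,9,10]=10  [4,6,7,8,9]=1  [5,7,8,9,10]=10  [6,7,8,9,10]=5
  size 6 → [2,5,7,8,9,10]=20  [3,4,6,7,8,9]=1  [4,6,7,8,9,10]=6  [5,6,7,8,9,10]=15
  size 7 → [1,3,4,6,7,8,9]=1  [2,5,6,7,8,9,10]=35  [3,4,6,7,8,9,10]=7  [4,5,6,7,8,9,10]=21
  size 8 → [0,1,3,4,6,7,8,9]=1  [1,3,4,6,7,8,9,10]=8  [2,4,5,6,7,8,9,10]=56  [3,4,5,6,7,8,9,10]=28
  size 9 → [0,1,3,4,6,7,8,9,10]=9  [1,3,4,5,6,7,8,9,10]=36  [2,3,4,5,6,7,8,9,10]=84
  first=0(a) contributes 120
  first=2(c) contributes 45
|[w]| = 165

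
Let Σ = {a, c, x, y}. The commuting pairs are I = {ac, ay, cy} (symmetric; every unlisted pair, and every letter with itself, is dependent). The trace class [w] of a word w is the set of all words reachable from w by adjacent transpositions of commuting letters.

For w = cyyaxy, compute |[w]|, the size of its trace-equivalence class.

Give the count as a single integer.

12

drop 0:c onto floor
drop 1:y onto floor
drop 2:y onto {1:y}
drop 3:a onto floor
drop 4:x onto {0:c, 2:y, 3:a}
drop 5:y onto {4:x}
ground layer = {0:c, 1:y, 3:a}
drop-orders for the pieces not yet dropped (sum over which currently-grounded one goes next):
  1 to go: {5} 1
  2 to go: {4,5} 1
  3 to go: {0,4,5} 1  {2,4,5} 1  {3,4,5} 1
  4 to go: {0,2,4,5} 2  {0,3,4,5} 2  {1,2,4,5} 1  {2,3,4,5} 2
  if 0:c drops first: 3 orders
  if 1:y drops first: 6 orders
  if 3:a drops first: 3 orders
heap linearizations: 12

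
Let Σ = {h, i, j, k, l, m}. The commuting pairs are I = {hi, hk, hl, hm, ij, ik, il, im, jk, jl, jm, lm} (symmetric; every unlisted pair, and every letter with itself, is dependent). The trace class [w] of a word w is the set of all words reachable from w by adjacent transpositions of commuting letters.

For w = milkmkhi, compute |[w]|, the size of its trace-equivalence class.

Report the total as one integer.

336

drop 0:m onto floor
drop 1:i onto floor
drop 2:l onto floor
drop 3:k onto {0:m, 2:l}
drop 4:m onto {3:k}
drop 5:k onto {4:m}
drop 6:h onto floor
drop 7:i onto {1:i}
ground layer = {0:m, 1:i, 2:l, 6:h}
drop-orders for the pieces not yet dropped (sum over which currently-grounded one goes next):
  1 to go: {5} 1  {6} 1  {7} 1
  2 to go: {1,7} 1  {4,5} 1  {5,6} 2  {5,7} 2  {6,7} 2
  3 to go: {1,5,7} 3  {1,6,7} 3  {3,4,5} 1  {4,5,6} 3  {4,5,7} 3  {5,6,7} 6
  4 to go: {0,3,4,5} 1  {1,4,5,7} 6  {1,5,6,7} 12  {2,3,4,5} 1  {3,4,5,6} 4  {3,4,5,7} 4  {4,5,6,7} 12
  5 to go: {0,2,3,4,5} 2  {0,3,4,5,6} 5  {0,3,4,5,7} 5  {1,3,4,5,7} 10  {1,4,5,6,7} 30  {2,3,4,5,6} 5  {2,3,4,5,7} 5  {3,4,5,6,7} 20
  6 to go: {0,1,3,4,5,7} 15  {0,2,3,4,5,6} 12  {0,2,3,4,5,7} 12  {0,3,4,5,6,7} 30  {1,2,3,4,5,7} 15  {1,3,4,5,6,7} 60  {2,3,4,5,6,7} 30
  if 0:m drops first: 105 orders
  if 1:i drops first: 84 orders
  if 2:l drops first: 105 orders
  if 6:h drops first: 42 orders
heap linearizations: 336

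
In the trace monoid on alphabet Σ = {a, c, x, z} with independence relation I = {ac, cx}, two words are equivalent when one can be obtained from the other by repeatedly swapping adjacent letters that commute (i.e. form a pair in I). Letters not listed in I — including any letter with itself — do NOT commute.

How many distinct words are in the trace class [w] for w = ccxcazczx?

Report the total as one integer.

10

0(c) covers ∅
1(c) covers 0:c
2(x) covers ∅
3(c) covers 1:c
4(a) covers 2:x
5(z) covers 3:c, 4:a
6(c) covers 5:z
7(z) covers 6:c
8(x) covers 7:z
floor of heap: 0:c, 2:x
completions by unplaced set U, small U first (add the entries for U minus each lowest piece of U):
  |U|=1: {8}:1
  |U|=2: {7,8}:1
  |U|=3: {6,7,8}:1
  |U|=4: {5,6,7,8}:1
  |U|=5: {3,5,6,7,8}:1  {4,5,6,7,8}:1
  |U|=6: {1,3,5,6,7,8}:1  {2,4,5,6,7,8}:1  {3,4,5,6,7,8}:2
  |U|=7: {0,1,3,5,6,7,8}:1  {1,3,4,5,6,7,8}:3  {2,3,4,5,6,7,8}:3
  start at 0(c): 6
  start at 2(x): 4
sum over floor = 10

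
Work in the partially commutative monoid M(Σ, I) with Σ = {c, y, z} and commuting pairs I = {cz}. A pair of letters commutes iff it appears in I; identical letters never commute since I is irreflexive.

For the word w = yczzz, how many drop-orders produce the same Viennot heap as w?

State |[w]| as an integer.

4

piece 0:y — minimal
piece 1:c rests on {0:y}
piece 2:z rests on {0:y}
piece 3:z rests on {2:z}
piece 4:z rests on {3:z}
minimal pieces: {0:y}
ways to finish when only these pieces remain (= sum over removing one remaining piece with nothing left below it):
  1 left: {1}→1  {4}→1
  2 left: {1,4}→2  {3,4}→1
  3 left: {1,3,4}→3  {2,3,4}→1
  placing 0:y first → 4 extensions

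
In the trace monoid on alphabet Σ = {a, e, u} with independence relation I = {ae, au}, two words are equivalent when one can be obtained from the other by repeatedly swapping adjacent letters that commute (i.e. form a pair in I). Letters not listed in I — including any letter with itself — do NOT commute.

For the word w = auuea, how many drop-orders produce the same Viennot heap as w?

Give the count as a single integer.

0(a) covers ∅
1(u) covers ∅
2(u) covers 1:u
3(e) covers 2:u
4(a) covers 0:a
floor of heap: 0:a, 1:u
completions by unplaced set U, small U first (add the entries for U minus each lowest piece of U):
  |U|=1: {3}:1  {4}:1
  |U|=2: {0,4}:1  {2,3}:1  {3,4}:2
  |U|=3: {0,3,4}:3  {1,2,3}:1  {2,3,4}:3
  start at 0(a): 4
  start at 1(u): 6
sum over floor = 10

10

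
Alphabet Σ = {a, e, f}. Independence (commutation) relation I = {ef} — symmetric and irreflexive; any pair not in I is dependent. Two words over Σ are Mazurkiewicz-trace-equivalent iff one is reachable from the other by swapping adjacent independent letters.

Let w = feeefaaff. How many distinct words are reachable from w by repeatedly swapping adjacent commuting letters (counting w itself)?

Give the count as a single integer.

#0=f has no predecessor
#1=e has no predecessor
#2=e depends on [1:e]
#3=e depends on [2:e]
#4=f depends on [0:f]
#5=a depends on [3:e, 4:f]
#6=a depends on [5:a]
#7=f depends on [6:a]
#8=f depends on [7:f]
sources: [0:f, 1:e]
N(rest) = Σ N(rest − s) over sources s of rest; N(one piece) = 1:
  size 1 → [8]=1
  size 2 → [7,8]=1
  size 3 → [6,7,8]=1
  size 4 → [5,6,7,8]=1
  size 5 → [3,5,6,7,8]=1  [4,5,6,7,8]=1
  size 6 → [0,4,5,6,7,8]=1  [2,3,5,6,7,8]=1  [3,4,5,6,7,8]=2
  size 7 → [0,3,4,5,6,7,8]=3  [1,2,3,5,6,7,8]=1  [2,3,4,5,6,7,8]=3
  first=0(f) contributes 4
  first=1(e) contributes 6
|[w]| = 10

10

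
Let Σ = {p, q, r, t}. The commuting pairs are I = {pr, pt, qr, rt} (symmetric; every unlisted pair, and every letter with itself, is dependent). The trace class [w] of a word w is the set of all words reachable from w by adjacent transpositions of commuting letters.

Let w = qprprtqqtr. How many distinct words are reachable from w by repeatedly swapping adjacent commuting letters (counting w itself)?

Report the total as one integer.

drop 0:q onto floor
drop 1:p onto {0:q}
drop 2:r onto floor
drop 3:p onto {1:p}
drop 4:r onto {2:r}
drop 5:t onto {0:q}
drop 6:q onto {3:p, 5:t}
drop 7:q onto {6:q}
drop 8:t onto {7:q}
drop 9:r onto {4:r}
ground layer = {0:q, 2:r}
drop-orders for the pieces not yet dropped (sum over which currently-grounded one goes next):
  1 to go: {8} 1  {9} 1
  2 to go: {4,9} 1  {7,8} 1  {8,9} 2
  3 to go: {2,4,9} 1  {4,8,9} 3  {6,7,8} 1  {7,8,9} 3
  4 to go: {2,4,8,9} 4  {3,6,7,8} 1  {4,7,8,9} 6  {5,6,7,8} 1  {6,7,8,9} 4
  5 to go: {1,3,6,7,8} 1  {2,4,7,8,9} 10  {3,5,6,7,8} 2  {3,6,7,8,9} 5  {4,6,7,8,9} 10  {5,6,7,8,9} 5
  6 to go: {1,3,5,6,7,8} 3  {1,3,6,7,8,9} 6  {2,4,6,7,8,9} 20  {3,4,6,7,8,9} 15  {3,5,6,7,8,9} 12  {4,5,6,7,8,9} 15
  7 to go: {0,1,3,5,6,7,8} 3  {1,3,4,6,7,8,9} 21  {1,3,5,6,7,8,9} 21  {2,3,4,6,7,8,9} 35  {2,4,5,6,7,8,9} 35  {3,4,5,6,7,8,9} 42
  8 to go: {0,1,3,5,6,7,8,9} 24  {1,2,3,4,6,7,8,9} 56  {1,3,4,5,6,7,8,9} 84  {2,3,4,5,6,7,8,9} 112
  if 0:q drops first: 252 orders
  if 2:r drops first: 108 orders
heap linearizations: 360

360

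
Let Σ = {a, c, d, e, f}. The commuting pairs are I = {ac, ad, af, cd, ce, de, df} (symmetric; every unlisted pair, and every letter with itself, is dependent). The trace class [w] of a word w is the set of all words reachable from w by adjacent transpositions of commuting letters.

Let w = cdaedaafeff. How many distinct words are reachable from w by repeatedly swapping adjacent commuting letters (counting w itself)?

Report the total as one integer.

piece 0:c — minimal
piece 1:d — minimal
piece 2:a — minimal
piece 3:e rests on {2:a}
piece 4:d rests on {1:d}
piece 5:a rests on {3:e}
piece 6:a rests on {5:a}
piece 7:f rests on {0:c, 3:e}
piece 8:e rests on {6:a, 7:f}
piece 9:f rests on {8:e}
piece 10:f rests on {9:f}
minimal pieces: {0:c, 1:d, 2:a}
ways to finish when only these pieces remain (= sum over removing one remaining piece with nothing left below it):
  1 left: {4}→1  {10}→1
  2 left: {1,4}→1  {4,10}→2  {9,10}→1
  3 left: {1,4,10}→3  {4,9,10}→3  {8,9,10}→1
  4 left: {1,4,9,10}→6  {4,8,9,10}→4  {6,8,9,10}→1  {7,8,9,10}→1
  5 left: {0,7,8,9,10}→1  {1,4,8,9,10}→10  {4,6,8,9,10}→5  {4,7,8,9,10}→5  {5,6,8,9,10}→1  {6,7,8,9,10}→2
  6 left: {0,4,7,8,9,10}→6  {0,6,7,8,9,10}→3  {1,4,6,8,9,10}→15  {1,4,7,8,9,10}→15  {4,5,6,8,9,10}→6  {4,6,7,8,9,10}→12  {5,6,7,8,9,10}→3
  7 left: {0,1,4,7,8,9,10}→21  {0,4,6,7,8,9,10}→21  {0,5,6,7,8,9,10}→6  {1,4,5,6,8,9,10}→21  {1,4,6,7,8,9,10}→42  {3,5,6,7,8,9,10}→3  {4,5,6,7,8,9,10}→21
  8 left: {0,1,4,6,7,8,9,10}→84  {0,3,5,6,7,8,9,10}→9  {0,4,5,6,7,8,9,10}→48  {1,4,5,6,7,8,9,10}→84  {2,3,5,6,7,8,9,10}→3  {3,4,5,6,7,8,9,10}→24
  9 left: {0,1,4,5,6,7,8,9,10}→216  {0,2,3,5,6,7,8,9,10}→12  {0,3,4,5,6,7,8,9,10}→81  {1,3,4,5,6,7,8,9,10}→108  {2,3,4,5,6,7,8,9,10}→27
  placing 0:c first → 135 extensions
  placing 1:d first → 120 extensions
  placing 2:a first → 405 extensions
total linear extensions = 660

660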